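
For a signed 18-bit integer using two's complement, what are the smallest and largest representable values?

Minimum: −2^17 = -131072.
Maximum: 2^17 − 1 = 131071.

min = -131072, max = 131071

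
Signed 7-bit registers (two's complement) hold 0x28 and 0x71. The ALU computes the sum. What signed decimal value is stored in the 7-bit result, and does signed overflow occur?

25; no overflow

0x28 = 0101000 = 40 (signed)
0x71 = 1110001 = -15 (signed)
  0101000
+ 1110001
= 0011001  (discard carry-out 1)
Result 0011001: MSB = 0 → value 25.
Addends have opposite signs, so signed overflow cannot occur.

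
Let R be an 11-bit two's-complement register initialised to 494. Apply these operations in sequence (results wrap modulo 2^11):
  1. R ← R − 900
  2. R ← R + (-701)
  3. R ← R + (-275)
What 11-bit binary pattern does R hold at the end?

Start: R = 494 = 00111101110.
R = 494 − 900 = -406 = 11001101010
R = -406 + (-701) = -1107; wraps to 941 = 01110101101
R = 941 + (-275) = 666 = 01010011010

01010011010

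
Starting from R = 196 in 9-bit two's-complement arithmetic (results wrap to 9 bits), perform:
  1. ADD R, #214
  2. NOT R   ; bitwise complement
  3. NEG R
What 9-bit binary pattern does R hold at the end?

110011011

Start: R = 196 = 011000100.
R = 196 + 214 = 410; wraps to -102 = 110011010
R = NOT 110011010 = 001100101 = 101
R = −(101) = -101 = 110011011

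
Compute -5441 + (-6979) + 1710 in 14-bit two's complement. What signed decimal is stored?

-5441 + (-6979) = -12420 → wraps to 3964 (00111101111100)
3964 + 1710 = 5674 (01011000101010)

5674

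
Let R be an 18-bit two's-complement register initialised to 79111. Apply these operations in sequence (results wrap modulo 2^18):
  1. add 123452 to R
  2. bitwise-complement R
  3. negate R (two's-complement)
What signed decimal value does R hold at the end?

Start: R = 79111 = 010011010100000111.
R = 79111 + 123452 = 202563; wraps to -59581 = 110001011101000011
R = NOT 110001011101000011 = 001110100010111100 = 59580
R = −(59580) = -59580 = 110001011101000100

-59580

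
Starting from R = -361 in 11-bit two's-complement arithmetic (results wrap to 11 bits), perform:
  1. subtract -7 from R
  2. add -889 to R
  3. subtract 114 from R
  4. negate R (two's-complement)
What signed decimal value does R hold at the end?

Start: R = -361 = 11010010111.
R = -361 − (-7) = -354 = 11010011110
R = -354 + (-889) = -1243; wraps to 805 = 01100100101
R = 805 − 114 = 691 = 01010110011
R = −(691) = -691 = 10101001101

-691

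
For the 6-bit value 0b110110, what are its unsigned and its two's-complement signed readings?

Unsigned: 110110 = 54.
Signed: MSB=1 → 54 − 64 = -10.

unsigned = 54, signed = -10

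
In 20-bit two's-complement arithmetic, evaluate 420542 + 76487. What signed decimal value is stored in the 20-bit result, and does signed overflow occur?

497029; no overflow

420542 → 01100110101010111110
76487 → 00010010101011000111
  01100110101010111110
+ 00010010101011000111
= 01111001010110000101
Result 01111001010110000101: MSB = 0 → value 497029.
Both addends are non-negative and so is the stored result: no signed overflow.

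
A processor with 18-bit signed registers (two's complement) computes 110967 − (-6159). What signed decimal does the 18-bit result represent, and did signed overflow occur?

117126; no overflow

110967 → 011011000101110111
-6159 → 111110011111110001
Subtract via negate-and-add: invert 111110011111110001 + 1 = 000001100000001111 (i.e. 6159).
  011011000101110111
+ 000001100000001111
= 011100100110000110
Result 011100100110000110: MSB = 0 → value 117126.
Both addends (after negating the subtrahend) are non-negative and so is the stored result: no signed overflow.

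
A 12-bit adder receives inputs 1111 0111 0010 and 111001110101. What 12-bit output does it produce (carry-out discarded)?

110111100111

  111101110010
+ 111001110101
= 110111100111  (discard carry-out 1)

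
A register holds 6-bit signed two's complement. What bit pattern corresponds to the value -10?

|-10| = 10 = 001010 in 6 bits.
Invert the bits: 110101. Add 1: 110110.
Check: 110110 reads as 54 − 64 = -10.

110110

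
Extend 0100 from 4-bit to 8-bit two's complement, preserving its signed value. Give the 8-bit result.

MSB of 0100 is 0; replicate it into the new high bits.
0000|0100 → 00000100 (still 4).

00000100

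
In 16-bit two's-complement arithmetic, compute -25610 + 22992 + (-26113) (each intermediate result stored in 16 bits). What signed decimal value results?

-28731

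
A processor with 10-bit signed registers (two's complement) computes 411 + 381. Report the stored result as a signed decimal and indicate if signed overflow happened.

-232; overflow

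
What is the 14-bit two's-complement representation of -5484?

|-5484| = 5484 = 01010101101100 in 14 bits.
Invert the bits: 10101010010011. Add 1: 10101010010100.
Check: 10101010010100 reads as 10900 − 16384 = -5484.

10101010010100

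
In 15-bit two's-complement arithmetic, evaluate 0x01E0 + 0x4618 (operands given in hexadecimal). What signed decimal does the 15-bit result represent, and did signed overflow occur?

0x01E0 = 000000111100000 = 480 (signed)
0x4618 = 100011000011000 = -14824 (signed)
  000000111100000
+ 100011000011000
= 100011111111000
Result 100011111111000: MSB = 1 → 18424 − 32768 = -14344.
Addends have opposite signs, so signed overflow cannot occur.

-14344; no overflow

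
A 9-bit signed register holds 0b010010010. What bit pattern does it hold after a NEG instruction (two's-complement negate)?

101101110

Invert: 101101101. Add 1: 101101110.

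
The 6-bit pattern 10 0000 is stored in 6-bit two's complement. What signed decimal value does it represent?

-32

MSB is 1, so the value is negative.
Unsigned reading: 32. Subtract 2^6 = 64: 32 − 64 = -32.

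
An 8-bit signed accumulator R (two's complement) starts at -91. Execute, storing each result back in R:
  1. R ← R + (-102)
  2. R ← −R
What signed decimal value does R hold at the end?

-63

Start: R = -91 = 10100101.
R = -91 + (-102) = -193; wraps to 63 = 00111111
R = −(63) = -63 = 11000001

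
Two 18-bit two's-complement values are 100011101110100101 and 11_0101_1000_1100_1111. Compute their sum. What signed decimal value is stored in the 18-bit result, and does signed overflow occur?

103540; overflow

100011101110100101 = -115803 (signed)
11_0101_1000_1100_1111 → 110101100011001111 = -42801 (signed)
  100011101110100101
+ 110101100011001111
= 011001010001110100  (discard carry-out 1)
Result 011001010001110100: MSB = 0 → value 103540.
Both addends are negative but the stored result is non-negative: signed overflow. The true value -115803 + (-42801) = -158604 lies outside [-131072, 131071].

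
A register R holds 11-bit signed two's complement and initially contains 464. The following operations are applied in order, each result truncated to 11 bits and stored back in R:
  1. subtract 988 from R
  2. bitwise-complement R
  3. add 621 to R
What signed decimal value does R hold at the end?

-904

Start: R = 464 = 00111010000.
R = 464 − 988 = -524 = 10111110100
R = NOT 10111110100 = 01000001011 = 523
R = 523 + 621 = 1144; wraps to -904 = 10001111000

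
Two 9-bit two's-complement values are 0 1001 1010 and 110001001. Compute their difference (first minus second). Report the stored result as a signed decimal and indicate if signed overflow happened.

0 1001 1010 → 010011010 = 154 (signed)
110001001 = -119 (signed)
Subtract via negate-and-add: invert 110001001 + 1 = 001110111 (i.e. 119).
  010011010
+ 001110111
= 100010001
Result 100010001: MSB = 1 → 273 − 512 = -239.
Both addends (after negating the subtrahend) are non-negative but the stored result is negative: signed overflow. The true value 154 − (-119) = 273 lies outside [-256, 255].

-239; overflow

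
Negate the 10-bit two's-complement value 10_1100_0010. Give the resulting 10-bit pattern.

Invert: 0100111101. Add 1: 0100111110.

0100111110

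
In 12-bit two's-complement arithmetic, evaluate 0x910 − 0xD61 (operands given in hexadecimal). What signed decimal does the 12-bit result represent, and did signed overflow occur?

-1105; no overflow

0x910 = 100100010000 = -1776 (signed)
0xD61 = 110101100001 = -671 (signed)
Subtract via negate-and-add: invert 110101100001 + 1 = 001010011111 (i.e. 671).
  100100010000
+ 001010011111
= 101110101111
Result 101110101111: MSB = 1 → 2991 − 4096 = -1105.
Addends (after negating the subtrahend) have opposite signs, so signed overflow cannot occur.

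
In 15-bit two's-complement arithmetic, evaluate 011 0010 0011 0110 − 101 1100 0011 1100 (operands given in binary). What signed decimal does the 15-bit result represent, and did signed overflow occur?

011 0010 0011 0110 → 011001000110110 = 12854 (signed)
101 1100 0011 1100 → 101110000111100 = -9156 (signed)
Subtract via negate-and-add: invert 101110000111100 + 1 = 010001111000100 (i.e. 9156).
  011001000110110
+ 010001111000100
= 101010111111010
Result 101010111111010: MSB = 1 → 22010 − 32768 = -10758.
Both addends (after negating the subtrahend) are non-negative but the stored result is negative: signed overflow. The true value 12854 − (-9156) = 22010 lies outside [-16384, 16383].

-10758; overflow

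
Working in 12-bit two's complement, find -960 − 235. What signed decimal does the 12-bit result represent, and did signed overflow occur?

-1195; no overflow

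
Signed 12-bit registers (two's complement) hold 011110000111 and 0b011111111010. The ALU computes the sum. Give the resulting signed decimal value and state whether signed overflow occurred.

-127; overflow

011110000111 = 1927 (signed)
0b011111111010 → 011111111010 = 2042 (signed)
  011110000111
+ 011111111010
= 111110000001
Result 111110000001: MSB = 1 → 3969 − 4096 = -127.
Both addends are non-negative but the stored result is negative: signed overflow. The true value 1927 + 2042 = 3969 lies outside [-2048, 2047].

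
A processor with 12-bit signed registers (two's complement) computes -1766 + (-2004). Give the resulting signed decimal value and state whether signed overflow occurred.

-1766 → 100100011010
-2004 → 100000101100
  100100011010
+ 100000101100
= 000101000110  (discard carry-out 1)
Result 000101000110: MSB = 0 → value 326.
Both addends are negative but the stored result is non-negative: signed overflow. The true value -1766 + (-2004) = -3770 lies outside [-2048, 2047].

326; overflow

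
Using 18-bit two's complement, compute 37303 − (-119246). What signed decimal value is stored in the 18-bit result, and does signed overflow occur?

-105595; overflow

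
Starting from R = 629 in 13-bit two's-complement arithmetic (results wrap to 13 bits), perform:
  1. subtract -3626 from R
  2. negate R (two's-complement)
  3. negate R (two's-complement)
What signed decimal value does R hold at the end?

-3937

Start: R = 629 = 0001001110101.
R = 629 − (-3626) = 4255; wraps to -3937 = 1000010011111
R = −(-3937) = 3937 = 0111101100001
R = −(3937) = -3937 = 1000010011111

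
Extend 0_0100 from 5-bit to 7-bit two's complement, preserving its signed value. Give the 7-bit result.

0000100

MSB of 00100 is 0; replicate it into the new high bits.
00|00100 → 0000100 (still 4).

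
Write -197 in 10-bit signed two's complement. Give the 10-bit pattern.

|-197| = 197 = 0011000101 in 10 bits.
Invert the bits: 1100111010. Add 1: 1100111011.

1100111011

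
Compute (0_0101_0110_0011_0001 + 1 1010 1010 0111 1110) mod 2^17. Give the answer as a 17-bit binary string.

00000000010101111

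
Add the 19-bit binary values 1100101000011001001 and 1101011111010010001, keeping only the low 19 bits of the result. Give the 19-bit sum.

  1100101000011001001
+ 1101011111010010001
= 1010000111101011010  (discard carry-out 1)

1010000111101011010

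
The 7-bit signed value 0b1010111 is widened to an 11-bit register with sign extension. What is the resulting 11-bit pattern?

11111010111

MSB of 1010111 is 1; replicate it into the new high bits.
1111|1010111 → 11111010111 (still -41).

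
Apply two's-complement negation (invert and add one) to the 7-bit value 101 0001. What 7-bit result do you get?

0101111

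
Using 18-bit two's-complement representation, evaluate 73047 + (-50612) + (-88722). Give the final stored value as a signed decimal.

73047 + (-50612) = 22435 (000101011110100011)
22435 + (-88722) = -66287 (101111110100010001)

-66287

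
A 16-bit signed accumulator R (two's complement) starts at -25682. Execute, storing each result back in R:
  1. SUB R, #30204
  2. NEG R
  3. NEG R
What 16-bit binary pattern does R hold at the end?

Start: R = -25682 = 1001101110101110.
R = -25682 − 30204 = -55886; wraps to 9650 = 0010010110110010
R = −(9650) = -9650 = 1101101001001110
R = −(-9650) = 9650 = 0010010110110010

0010010110110010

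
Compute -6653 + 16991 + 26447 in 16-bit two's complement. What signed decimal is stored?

-28751

-6653 + 16991 = 10338 (0010100001100010)
10338 + 26447 = 36785 → wraps to -28751 (1000111110110001)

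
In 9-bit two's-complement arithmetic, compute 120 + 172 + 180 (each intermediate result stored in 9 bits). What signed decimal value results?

-40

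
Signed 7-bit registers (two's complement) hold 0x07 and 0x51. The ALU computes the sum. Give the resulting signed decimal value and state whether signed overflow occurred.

-40; no overflow

0x07 = 0000111 = 7 (signed)
0x51 = 1010001 = -47 (signed)
  0000111
+ 1010001
= 1011000
Result 1011000: MSB = 1 → 88 − 128 = -40.
Addends have opposite signs, so signed overflow cannot occur.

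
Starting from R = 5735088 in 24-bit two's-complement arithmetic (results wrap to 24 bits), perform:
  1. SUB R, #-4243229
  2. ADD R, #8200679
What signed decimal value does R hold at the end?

Start: R = 5735088 = 010101111000001010110000.
R = 5735088 − (-4243229) = 9978317; wraps to -6798899 = 100110000100000111001101
R = -6798899 + 8200679 = 1401780 = 000101010110001110110100

1401780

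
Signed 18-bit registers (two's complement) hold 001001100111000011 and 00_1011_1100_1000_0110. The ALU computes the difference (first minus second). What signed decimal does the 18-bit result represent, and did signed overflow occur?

-8899; no overflow

001001100111000011 = 39363 (signed)
00_1011_1100_1000_0110 → 001011110010000110 = 48262 (signed)
Subtract via negate-and-add: invert 001011110010000110 + 1 = 110100001101111010 (i.e. -48262).
  001001100111000011
+ 110100001101111010
= 111101110100111101
Result 111101110100111101: MSB = 1 → 253245 − 262144 = -8899.
Addends (after negating the subtrahend) have opposite signs, so signed overflow cannot occur.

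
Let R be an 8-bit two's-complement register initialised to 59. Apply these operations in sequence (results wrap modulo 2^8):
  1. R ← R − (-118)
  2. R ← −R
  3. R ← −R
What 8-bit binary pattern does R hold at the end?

10110001

Start: R = 59 = 00111011.
R = 59 − (-118) = 177; wraps to -79 = 10110001
R = −(-79) = 79 = 01001111
R = −(79) = -79 = 10110001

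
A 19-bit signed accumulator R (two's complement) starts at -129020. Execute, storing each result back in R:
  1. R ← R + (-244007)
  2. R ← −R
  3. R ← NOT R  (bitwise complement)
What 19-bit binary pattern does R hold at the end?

Start: R = -129020 = 1100000100000000100.
R = -129020 + (-244007) = -373027; wraps to 151261 = 0100100111011011101
R = −(151261) = -151261 = 1011011000100100011
R = NOT 1011011000100100011 = 0100100111011011100 = 151260

0100100111011011100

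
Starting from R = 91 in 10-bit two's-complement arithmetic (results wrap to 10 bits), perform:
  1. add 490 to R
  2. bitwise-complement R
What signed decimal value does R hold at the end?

442

Start: R = 91 = 0001011011.
R = 91 + 490 = 581; wraps to -443 = 1001000101
R = NOT 1001000101 = 0110111010 = 442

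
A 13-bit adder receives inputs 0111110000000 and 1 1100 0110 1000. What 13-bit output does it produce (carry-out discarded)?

0101111101000

  0111110000000
+ 1110001101000
= 0101111101000  (discard carry-out 1)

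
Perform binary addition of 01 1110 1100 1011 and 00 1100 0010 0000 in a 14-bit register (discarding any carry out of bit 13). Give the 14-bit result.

  01111011001011
+ 00110000100000
= 10101011101011

10101011101011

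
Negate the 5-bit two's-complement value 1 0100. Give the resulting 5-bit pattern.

Invert: 01011. Add 1: 01100.
Check: 10100 = -12, 01100 = 12.

01100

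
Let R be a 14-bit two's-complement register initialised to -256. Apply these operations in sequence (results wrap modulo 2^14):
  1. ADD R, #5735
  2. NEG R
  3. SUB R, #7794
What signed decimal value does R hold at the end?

Start: R = -256 = 11111100000000.
R = -256 + 5735 = 5479 = 01010101100111
R = −(5479) = -5479 = 10101010011001
R = -5479 − 7794 = -13273; wraps to 3111 = 00110000100111

3111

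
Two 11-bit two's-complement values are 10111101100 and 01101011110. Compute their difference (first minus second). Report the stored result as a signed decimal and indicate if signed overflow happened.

10111101100 = -532 (signed)
01101011110 = 862 (signed)
Subtract via negate-and-add: invert 01101011110 + 1 = 10010100010 (i.e. -862).
  10111101100
+ 10010100010
= 01010001110  (discard carry-out 1)
Result 01010001110: MSB = 0 → value 654.
Both addends (after negating the subtrahend) are negative but the stored result is non-negative: signed overflow. The true value -532 − 862 = -1394 lies outside [-1024, 1023].

654; overflow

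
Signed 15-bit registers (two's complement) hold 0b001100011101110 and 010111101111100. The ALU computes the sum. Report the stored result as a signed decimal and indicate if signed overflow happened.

-14230; overflow

0b001100011101110 → 001100011101110 = 6382 (signed)
010111101111100 = 12156 (signed)
  001100011101110
+ 010111101111100
= 100100001101010
Result 100100001101010: MSB = 1 → 18538 − 32768 = -14230.
Both addends are non-negative but the stored result is negative: signed overflow. The true value 6382 + 12156 = 18538 lies outside [-16384, 16383].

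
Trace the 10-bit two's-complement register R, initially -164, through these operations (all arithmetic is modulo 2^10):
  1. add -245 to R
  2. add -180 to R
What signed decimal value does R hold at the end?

435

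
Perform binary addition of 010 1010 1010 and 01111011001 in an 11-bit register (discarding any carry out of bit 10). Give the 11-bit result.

11010000011

  01010101010
+ 01111011001
= 11010000011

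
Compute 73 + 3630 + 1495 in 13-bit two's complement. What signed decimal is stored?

-2994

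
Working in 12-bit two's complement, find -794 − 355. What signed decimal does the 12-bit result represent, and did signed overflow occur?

-1149; no overflow

-794 → 110011100110
355 → 000101100011
Subtract via negate-and-add: invert 000101100011 + 1 = 111010011101 (i.e. -355).
  110011100110
+ 111010011101
= 101110000011  (discard carry-out 1)
Result 101110000011: MSB = 1 → 2947 − 4096 = -1149.
Both addends (after negating the subtrahend) are negative and so is the stored result: no signed overflow.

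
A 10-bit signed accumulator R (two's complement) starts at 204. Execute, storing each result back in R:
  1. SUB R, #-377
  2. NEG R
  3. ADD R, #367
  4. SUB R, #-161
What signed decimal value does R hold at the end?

Start: R = 204 = 0011001100.
R = 204 − (-377) = 581; wraps to -443 = 1001000101
R = −(-443) = 443 = 0110111011
R = 443 + 367 = 810; wraps to -214 = 1100101010
R = -214 − (-161) = -53 = 1111001011

-53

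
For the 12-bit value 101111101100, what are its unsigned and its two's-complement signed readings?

Unsigned: 101111101100 = 3052.
Signed: MSB=1 → 3052 − 4096 = -1044.

unsigned = 3052, signed = -1044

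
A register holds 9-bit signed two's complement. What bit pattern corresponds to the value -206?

|-206| = 206 = 011001110 in 9 bits.
Invert the bits: 100110001. Add 1: 100110010.
Check: 100110010 reads as 306 − 512 = -206.

100110010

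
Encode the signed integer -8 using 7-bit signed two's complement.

|-8| = 8 = 0001000 in 7 bits.
Invert the bits: 1110111. Add 1: 1111000.
Check: 1111000 reads as 120 − 128 = -8.

1111000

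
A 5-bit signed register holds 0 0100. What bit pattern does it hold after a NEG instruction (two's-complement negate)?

11100

Invert: 11011. Add 1: 11100.
Check: 00100 = 4, 11100 = -4.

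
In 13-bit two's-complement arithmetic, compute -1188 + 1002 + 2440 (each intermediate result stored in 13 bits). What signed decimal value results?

2254

-1188 + 1002 = -186 (1111101000110)
-186 + 2440 = 2254 (0100011001110)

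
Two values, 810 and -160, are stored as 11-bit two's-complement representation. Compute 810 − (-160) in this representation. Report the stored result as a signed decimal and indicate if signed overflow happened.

970; no overflow

810 → 01100101010
-160 → 11101100000
Subtract via negate-and-add: invert 11101100000 + 1 = 00010100000 (i.e. 160).
  01100101010
+ 00010100000
= 01111001010
Result 01111001010: MSB = 0 → value 970.
Both addends (after negating the subtrahend) are non-negative and so is the stored result: no signed overflow.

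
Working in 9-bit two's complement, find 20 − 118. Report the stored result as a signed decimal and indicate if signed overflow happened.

-98; no overflow

20 → 000010100
118 → 001110110
Subtract via negate-and-add: invert 001110110 + 1 = 110001010 (i.e. -118).
  000010100
+ 110001010
= 110011110
Result 110011110: MSB = 1 → 414 − 512 = -98.
Addends (after negating the subtrahend) have opposite signs, so signed overflow cannot occur.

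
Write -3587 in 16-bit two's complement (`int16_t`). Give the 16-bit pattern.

|-3587| = 3587 = 0000111000000011 in 16 bits.
Invert the bits: 1111000111111100. Add 1: 1111000111111101.

1111000111111101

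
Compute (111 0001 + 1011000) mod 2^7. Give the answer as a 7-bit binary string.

  1110001
+ 1011000
= 1001001  (discard carry-out 1)

1001001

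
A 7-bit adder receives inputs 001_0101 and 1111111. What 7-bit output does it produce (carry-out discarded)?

  0010101
+ 1111111
= 0010100  (discard carry-out 1)

0010100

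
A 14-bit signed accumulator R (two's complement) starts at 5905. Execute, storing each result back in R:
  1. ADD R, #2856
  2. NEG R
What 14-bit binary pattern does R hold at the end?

01110111000111

Start: R = 5905 = 01011100010001.
R = 5905 + 2856 = 8761; wraps to -7623 = 10001000111001
R = −(-7623) = 7623 = 01110111000111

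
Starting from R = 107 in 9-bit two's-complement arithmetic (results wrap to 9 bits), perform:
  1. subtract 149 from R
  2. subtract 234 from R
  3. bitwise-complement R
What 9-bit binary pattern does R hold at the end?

100010011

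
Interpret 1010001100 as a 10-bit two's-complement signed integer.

-372

MSB is 1, so the value is negative.
Unsigned reading: 652. Subtract 2^10 = 1024: 652 − 1024 = -372.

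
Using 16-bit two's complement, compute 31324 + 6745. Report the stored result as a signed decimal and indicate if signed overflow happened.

31324 → 0111101001011100
6745 → 0001101001011001
  0111101001011100
+ 0001101001011001
= 1001010010110101
Result 1001010010110101: MSB = 1 → 38069 − 65536 = -27467.
Both addends are non-negative but the stored result is negative: signed overflow. The true value 31324 + 6745 = 38069 lies outside [-32768, 32767].

-27467; overflow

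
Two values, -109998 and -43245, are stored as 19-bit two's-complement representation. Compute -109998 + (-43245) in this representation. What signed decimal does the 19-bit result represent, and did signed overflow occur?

-153243; no overflow

-109998 → 1100101001001010010
-43245 → 1110101011100010011
  1100101001001010010
+ 1110101011100010011
= 1011010100101100101  (discard carry-out 1)
Result 1011010100101100101: MSB = 1 → 371045 − 524288 = -153243.
Both addends are negative and so is the stored result: no signed overflow.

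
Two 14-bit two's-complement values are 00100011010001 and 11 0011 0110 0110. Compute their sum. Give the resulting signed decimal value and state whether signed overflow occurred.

-969; no overflow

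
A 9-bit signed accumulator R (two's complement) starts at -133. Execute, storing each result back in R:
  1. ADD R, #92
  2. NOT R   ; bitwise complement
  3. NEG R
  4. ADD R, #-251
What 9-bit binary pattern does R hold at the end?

011011101

Start: R = -133 = 101111011.
R = -133 + 92 = -41 = 111010111
R = NOT 111010111 = 000101000 = 40
R = −(40) = -40 = 111011000
R = -40 + (-251) = -291; wraps to 221 = 011011101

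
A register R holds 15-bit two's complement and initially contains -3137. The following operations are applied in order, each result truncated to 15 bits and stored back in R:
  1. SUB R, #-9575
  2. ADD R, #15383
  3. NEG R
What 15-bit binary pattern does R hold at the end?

010101011000011

Start: R = -3137 = 111001110111111.
R = -3137 − (-9575) = 6438 = 001100100100110
R = 6438 + 15383 = 21821; wraps to -10947 = 101010100111101
R = −(-10947) = 10947 = 010101011000011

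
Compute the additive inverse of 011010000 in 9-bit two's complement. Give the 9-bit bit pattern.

100110000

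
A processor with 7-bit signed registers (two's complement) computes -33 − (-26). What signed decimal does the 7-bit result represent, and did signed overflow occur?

-33 → 1011111
-26 → 1100110
Subtract via negate-and-add: invert 1100110 + 1 = 0011010 (i.e. 26).
  1011111
+ 0011010
= 1111001
Result 1111001: MSB = 1 → 121 − 128 = -7.
Addends (after negating the subtrahend) have opposite signs, so signed overflow cannot occur.

-7; no overflow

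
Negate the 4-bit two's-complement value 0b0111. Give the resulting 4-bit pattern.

Invert: 1000. Add 1: 1001.

1001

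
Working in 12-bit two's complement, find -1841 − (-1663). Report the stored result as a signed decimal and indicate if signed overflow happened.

-1841 → 100011001111
-1663 → 100110000001
Subtract via negate-and-add: invert 100110000001 + 1 = 011001111111 (i.e. 1663).
  100011001111
+ 011001111111
= 111101001110
Result 111101001110: MSB = 1 → 3918 − 4096 = -178.
Addends (after negating the subtrahend) have opposite signs, so signed overflow cannot occur.

-178; no overflow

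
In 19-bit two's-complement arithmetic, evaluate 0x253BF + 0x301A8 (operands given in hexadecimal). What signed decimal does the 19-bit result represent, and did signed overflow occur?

0x253BF = 0100101001110111111 = 152511 (signed)
0x301A8 = 0110000000110101000 = 197032 (signed)
  0100101001110111111
+ 0110000000110101000
= 1010101010101100111
Result 1010101010101100111: MSB = 1 → 349543 − 524288 = -174745.
Both addends are non-negative but the stored result is negative: signed overflow. The true value 152511 + 197032 = 349543 lies outside [-262144, 262143].

-174745; overflow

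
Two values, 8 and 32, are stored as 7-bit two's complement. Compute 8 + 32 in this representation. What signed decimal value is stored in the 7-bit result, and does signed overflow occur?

8 → 0001000
32 → 0100000
  0001000
+ 0100000
= 0101000
Result 0101000: MSB = 0 → value 40.
Both addends are non-negative and so is the stored result: no signed overflow.

40; no overflow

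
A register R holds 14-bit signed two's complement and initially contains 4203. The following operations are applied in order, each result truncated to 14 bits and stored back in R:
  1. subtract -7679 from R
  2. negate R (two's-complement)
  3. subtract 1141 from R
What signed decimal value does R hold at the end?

3361

Start: R = 4203 = 01000001101011.
R = 4203 − (-7679) = 11882; wraps to -4502 = 10111001101010
R = −(-4502) = 4502 = 01000110010110
R = 4502 − 1141 = 3361 = 00110100100001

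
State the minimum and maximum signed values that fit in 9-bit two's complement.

min = -256, max = 255

Minimum: −2^8 = -256.
Maximum: 2^8 − 1 = 255.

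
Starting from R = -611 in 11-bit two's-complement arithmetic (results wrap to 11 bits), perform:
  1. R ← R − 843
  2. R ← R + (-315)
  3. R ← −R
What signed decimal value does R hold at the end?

Start: R = -611 = 10110011101.
R = -611 − 843 = -1454; wraps to 594 = 01001010010
R = 594 + (-315) = 279 = 00100010111
R = −(279) = -279 = 11011101001

-279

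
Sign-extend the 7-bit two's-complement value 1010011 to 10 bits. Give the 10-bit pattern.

1111010011

MSB of 1010011 is 1; replicate it into the new high bits.
111|1010011 → 1111010011 (still -45).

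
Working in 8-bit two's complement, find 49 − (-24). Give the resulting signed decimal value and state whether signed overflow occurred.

49 → 00110001
-24 → 11101000
Subtract via negate-and-add: invert 11101000 + 1 = 00011000 (i.e. 24).
  00110001
+ 00011000
= 01001001
Result 01001001: MSB = 0 → value 73.
Both addends (after negating the subtrahend) are non-negative and so is the stored result: no signed overflow.

73; no overflow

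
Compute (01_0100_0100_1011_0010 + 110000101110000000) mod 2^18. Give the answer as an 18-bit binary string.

000101000000110010

  010100010010110010
+ 110000101110000000
= 000101000000110010  (discard carry-out 1)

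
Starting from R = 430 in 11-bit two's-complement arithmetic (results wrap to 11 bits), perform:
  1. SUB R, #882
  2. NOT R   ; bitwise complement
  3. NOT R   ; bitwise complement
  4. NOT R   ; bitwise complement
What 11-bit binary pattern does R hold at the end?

00111000011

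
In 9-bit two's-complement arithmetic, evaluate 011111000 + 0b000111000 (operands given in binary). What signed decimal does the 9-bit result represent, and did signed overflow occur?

-208; overflow

011111000 = 248 (signed)
0b000111000 → 000111000 = 56 (signed)
  011111000
+ 000111000
= 100110000
Result 100110000: MSB = 1 → 304 − 512 = -208.
Both addends are non-negative but the stored result is negative: signed overflow. The true value 248 + 56 = 304 lies outside [-256, 255].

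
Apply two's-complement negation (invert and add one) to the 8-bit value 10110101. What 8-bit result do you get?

Invert: 01001010. Add 1: 01001011.
Check: 10110101 = -75, 01001011 = 75.

01001011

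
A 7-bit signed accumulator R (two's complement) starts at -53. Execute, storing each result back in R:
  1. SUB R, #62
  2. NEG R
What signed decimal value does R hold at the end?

Start: R = -53 = 1001011.
R = -53 − 62 = -115; wraps to 13 = 0001101
R = −(13) = -13 = 1110011

-13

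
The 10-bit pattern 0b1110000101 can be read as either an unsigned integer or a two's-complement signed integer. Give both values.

Unsigned: 1110000101 = 901.
Signed: MSB=1 → 901 − 1024 = -123.

unsigned = 901, signed = -123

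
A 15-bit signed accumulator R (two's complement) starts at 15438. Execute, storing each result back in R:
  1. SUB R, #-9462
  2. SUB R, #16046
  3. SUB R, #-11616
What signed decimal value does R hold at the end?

-12298

Start: R = 15438 = 011110001001110.
R = 15438 − (-9462) = 24900; wraps to -7868 = 110000101000100
R = -7868 − 16046 = -23914; wraps to 8854 = 010001010010110
R = 8854 − (-11616) = 20470; wraps to -12298 = 100111111110110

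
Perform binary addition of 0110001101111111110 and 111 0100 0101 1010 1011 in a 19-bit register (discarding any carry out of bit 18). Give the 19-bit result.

  0110001101111111110
+ 1110100010110101011
= 0100110000110101001  (discard carry-out 1)

0100110000110101001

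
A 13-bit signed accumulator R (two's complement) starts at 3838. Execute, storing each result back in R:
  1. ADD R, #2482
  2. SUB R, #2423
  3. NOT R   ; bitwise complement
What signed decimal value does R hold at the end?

-3898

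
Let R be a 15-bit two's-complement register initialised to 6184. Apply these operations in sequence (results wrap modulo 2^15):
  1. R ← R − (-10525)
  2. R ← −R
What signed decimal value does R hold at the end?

Start: R = 6184 = 001100000101000.
R = 6184 − (-10525) = 16709; wraps to -16059 = 100000101000101
R = −(-16059) = 16059 = 011111010111011

16059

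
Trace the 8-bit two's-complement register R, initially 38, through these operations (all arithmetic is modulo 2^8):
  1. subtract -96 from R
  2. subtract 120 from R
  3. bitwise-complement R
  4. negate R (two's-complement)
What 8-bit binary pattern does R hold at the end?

Start: R = 38 = 00100110.
R = 38 − (-96) = 134; wraps to -122 = 10000110
R = -122 − 120 = -242; wraps to 14 = 00001110
R = NOT 00001110 = 11110001 = -15
R = −(-15) = 15 = 00001111

00001111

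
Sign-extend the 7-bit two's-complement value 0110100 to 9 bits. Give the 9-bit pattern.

MSB of 0110100 is 0; replicate it into the new high bits.
00|0110100 → 000110100 (still 52).

000110100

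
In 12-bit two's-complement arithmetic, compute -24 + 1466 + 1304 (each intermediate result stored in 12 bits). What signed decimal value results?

-1350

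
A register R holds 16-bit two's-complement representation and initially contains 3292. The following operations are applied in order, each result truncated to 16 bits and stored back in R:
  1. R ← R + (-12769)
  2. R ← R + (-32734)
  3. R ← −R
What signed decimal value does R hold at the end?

-23325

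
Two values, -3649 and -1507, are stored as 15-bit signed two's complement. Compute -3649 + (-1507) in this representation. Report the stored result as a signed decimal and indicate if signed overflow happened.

-3649 → 111000110111111
-1507 → 111101000011101
  111000110111111
+ 111101000011101
= 110101111011100  (discard carry-out 1)
Result 110101111011100: MSB = 1 → 27612 − 32768 = -5156.
Both addends are negative and so is the stored result: no signed overflow.

-5156; no overflow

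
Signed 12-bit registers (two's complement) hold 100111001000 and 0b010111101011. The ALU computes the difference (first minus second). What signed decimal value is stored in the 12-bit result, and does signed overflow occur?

100111001000 = -1592 (signed)
0b010111101011 → 010111101011 = 1515 (signed)
Subtract via negate-and-add: invert 010111101011 + 1 = 101000010101 (i.e. -1515).
  100111001000
+ 101000010101
= 001111011101  (discard carry-out 1)
Result 001111011101: MSB = 0 → value 989.
Both addends (after negating the subtrahend) are negative but the stored result is non-negative: signed overflow. The true value -1592 − 1515 = -3107 lies outside [-2048, 2047].

989; overflow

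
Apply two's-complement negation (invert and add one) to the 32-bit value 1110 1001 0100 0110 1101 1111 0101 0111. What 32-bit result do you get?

00010110101110010010000010101001

Invert: 00010110101110010010000010101000. Add 1: 00010110101110010010000010101001.
Check: 11101001010001101101111101010111 = -381231273, 00010110101110010010000010101001 = 381231273.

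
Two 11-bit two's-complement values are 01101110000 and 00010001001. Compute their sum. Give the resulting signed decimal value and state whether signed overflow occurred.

01101110000 = 880 (signed)
00010001001 = 137 (signed)
  01101110000
+ 00010001001
= 01111111001
Result 01111111001: MSB = 0 → value 1017.
Both addends are non-negative and so is the stored result: no signed overflow.

1017; no overflow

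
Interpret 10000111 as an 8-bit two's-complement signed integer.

MSB is 1, so the value is negative.
Invert: 01111000. Add 1: 01111001 = 121. So the value is −121.

-121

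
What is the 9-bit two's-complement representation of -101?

110011011

|-101| = 101 = 001100101 in 9 bits.
Invert the bits: 110011010. Add 1: 110011011.
Check: 110011011 reads as 411 − 512 = -101.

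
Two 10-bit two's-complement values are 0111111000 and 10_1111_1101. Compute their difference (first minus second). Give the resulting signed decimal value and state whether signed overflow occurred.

0111111000 = 504 (signed)
10_1111_1101 → 1011111101 = -259 (signed)
Subtract via negate-and-add: invert 1011111101 + 1 = 0100000011 (i.e. 259).
  0111111000
+ 0100000011
= 1011111011
Result 1011111011: MSB = 1 → 763 − 1024 = -261.
Both addends (after negating the subtrahend) are non-negative but the stored result is negative: signed overflow. The true value 504 − (-259) = 763 lies outside [-512, 511].

-261; overflow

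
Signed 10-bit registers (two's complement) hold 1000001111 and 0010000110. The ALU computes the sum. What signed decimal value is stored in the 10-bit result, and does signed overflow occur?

1000001111 = -497 (signed)
0010000110 = 134 (signed)
  1000001111
+ 0010000110
= 1010010101
Result 1010010101: MSB = 1 → 661 − 1024 = -363.
Addends have opposite signs, so signed overflow cannot occur.

-363; no overflow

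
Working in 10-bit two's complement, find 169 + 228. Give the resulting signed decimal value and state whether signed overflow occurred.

397; no overflow

169 → 0010101001
228 → 0011100100
  0010101001
+ 0011100100
= 0110001101
Result 0110001101: MSB = 0 → value 397.
Both addends are non-negative and so is the stored result: no signed overflow.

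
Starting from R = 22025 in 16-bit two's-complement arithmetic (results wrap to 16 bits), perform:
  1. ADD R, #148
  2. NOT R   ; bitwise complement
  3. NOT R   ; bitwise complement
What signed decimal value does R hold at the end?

Start: R = 22025 = 0101011000001001.
R = 22025 + 148 = 22173 = 0101011010011101
R = NOT 0101011010011101 = 1010100101100010 = -22174
R = NOT 1010100101100010 = 0101011010011101 = 22173

22173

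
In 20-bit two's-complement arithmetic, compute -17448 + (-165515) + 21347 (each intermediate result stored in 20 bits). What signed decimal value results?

-161616

-17448 + (-165515) = -182963 (11010011010101001101)
-182963 + 21347 = -161616 (11011000100010110000)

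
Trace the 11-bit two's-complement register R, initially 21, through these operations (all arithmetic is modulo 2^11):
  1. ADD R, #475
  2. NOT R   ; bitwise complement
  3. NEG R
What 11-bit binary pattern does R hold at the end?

Start: R = 21 = 00000010101.
R = 21 + 475 = 496 = 00111110000
R = NOT 00111110000 = 11000001111 = -497
R = −(-497) = 497 = 00111110001

00111110001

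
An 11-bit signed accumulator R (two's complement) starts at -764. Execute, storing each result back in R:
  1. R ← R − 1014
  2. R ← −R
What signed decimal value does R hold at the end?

-270

Start: R = -764 = 10100000100.
R = -764 − 1014 = -1778; wraps to 270 = 00100001110
R = −(270) = -270 = 11011110010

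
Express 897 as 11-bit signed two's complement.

897 is non-negative, so write it directly in 11 bits: 01110000001.

01110000001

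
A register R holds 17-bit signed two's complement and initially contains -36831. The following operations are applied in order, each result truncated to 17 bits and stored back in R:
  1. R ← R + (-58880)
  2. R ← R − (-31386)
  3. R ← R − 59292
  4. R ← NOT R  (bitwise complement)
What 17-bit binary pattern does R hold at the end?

Start: R = -36831 = 10111000000100001.
R = -36831 + (-58880) = -95711; wraps to 35361 = 01000101000100001
R = 35361 − (-31386) = 66747; wraps to -64325 = 10000010010111011
R = -64325 − 59292 = -123617; wraps to 7455 = 00001110100011111
R = NOT 00001110100011111 = 11110001011100000 = -7456

11110001011100000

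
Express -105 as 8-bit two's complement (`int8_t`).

10010111

|-105| = 105 = 01101001 in 8 bits.
Invert the bits: 10010110. Add 1: 10010111.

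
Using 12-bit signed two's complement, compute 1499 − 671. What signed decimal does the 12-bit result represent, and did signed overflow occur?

828; no overflow

1499 → 010111011011
671 → 001010011111
Subtract via negate-and-add: invert 001010011111 + 1 = 110101100001 (i.e. -671).
  010111011011
+ 110101100001
= 001100111100  (discard carry-out 1)
Result 001100111100: MSB = 0 → value 828.
Addends (after negating the subtrahend) have opposite signs, so signed overflow cannot occur.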